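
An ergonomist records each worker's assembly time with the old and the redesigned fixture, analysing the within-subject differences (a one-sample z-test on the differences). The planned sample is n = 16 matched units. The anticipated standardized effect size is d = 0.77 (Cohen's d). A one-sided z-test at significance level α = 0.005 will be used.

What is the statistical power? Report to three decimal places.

Power ≈ 0.693

Noncentrality parameter: λ = d·√n = 0.77 × √16 = 3.0800
Critical value for a one-sided test at α = 0.005: z_α = 2.576.
Power = Φ(λ − 2.576) = Φ(0.504) = 0.6929.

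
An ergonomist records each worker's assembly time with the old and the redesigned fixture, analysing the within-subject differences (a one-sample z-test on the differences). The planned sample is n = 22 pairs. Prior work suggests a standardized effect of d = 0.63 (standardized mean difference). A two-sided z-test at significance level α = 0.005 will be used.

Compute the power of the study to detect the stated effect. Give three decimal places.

Noncentrality parameter: δ = d·√n = 0.63 × √22 = 2.9550
Two-sided α = 0.005 → critical value z_{0.0025} = 2.807.
Power = Φ(δ − 2.807) + Φ(−δ − 2.807) = Φ(0.148) + Φ(-5.762) = 0.5588 + 0.0000 = 0.5588.

Power ≈ 0.559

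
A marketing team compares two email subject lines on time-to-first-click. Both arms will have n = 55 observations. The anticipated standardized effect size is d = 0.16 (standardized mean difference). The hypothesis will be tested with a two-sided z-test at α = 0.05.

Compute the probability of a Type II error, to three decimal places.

β ≈ 0.866

Noncentrality parameter: δ = d·√(n/2) = 0.16 × √(55/2) = 0.8390
Critical value for a two-sided test at α = 0.05: z_{α/2} = 1.960.
Power = Φ(δ − 1.960) + Φ(−δ − 1.960) = Φ(-1.121) + Φ(-2.799) = 0.1312 + 0.0026 = 0.1337.
Type II error: β = 1 − power = 1 − 0.1337 = 0.8663.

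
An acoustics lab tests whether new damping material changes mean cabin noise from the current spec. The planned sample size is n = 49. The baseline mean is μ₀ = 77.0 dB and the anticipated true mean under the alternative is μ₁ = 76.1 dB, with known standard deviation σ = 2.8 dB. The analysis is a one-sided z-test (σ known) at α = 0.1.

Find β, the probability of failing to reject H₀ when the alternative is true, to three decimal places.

β ≈ 0.166

Standardized effect: d = |μ₁ − μ₀| / σ = |76.1 − 77.0| / 2.8 = 0.3214
Noncentrality parameter: δ = d·√n = 0.3214 × √49 = 2.2500
One-sided α = 0.1 → critical value z_{0.1} = 1.282.
Power = P(Z > 1.282 − δ) = Φ(0.968) = 0.8336.
Type II error: β = 1 − power = 1 − 0.8336 = 0.1664.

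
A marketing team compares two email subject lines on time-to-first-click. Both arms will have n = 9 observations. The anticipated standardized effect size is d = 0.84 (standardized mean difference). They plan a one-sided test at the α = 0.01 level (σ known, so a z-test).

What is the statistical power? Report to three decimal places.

Power ≈ 0.293

Noncentrality parameter: λ = d·√(n/2) = 0.84 × √(9/2) = 1.7819
Critical value for a one-sided test at α = 0.01: z_α = 2.326.
Power = P(Z > 2.326 − λ) = Φ(-0.544) = 0.2931.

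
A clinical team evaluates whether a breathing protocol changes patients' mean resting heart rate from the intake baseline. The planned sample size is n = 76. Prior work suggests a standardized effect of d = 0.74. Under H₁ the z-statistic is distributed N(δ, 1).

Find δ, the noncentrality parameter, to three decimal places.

δ = d·√n = 0.74 × √76 = 6.4512

δ ≈ 6.451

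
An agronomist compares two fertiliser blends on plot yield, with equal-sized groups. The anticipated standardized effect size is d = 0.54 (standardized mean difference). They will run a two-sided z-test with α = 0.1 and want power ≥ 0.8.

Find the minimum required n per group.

n = 43 per group

Set Φ(δ − 1.645) = 0.8; then δ − 1.645 = Φ⁻¹(0.8) = 0.842, giving δ = 2.486.
(Ignoring the negligible lower-tail rejection probability gives the usual closed-form inversion.)
δ = d·√(n/2) ⇒ n = 2(δ/d)² = 2 × (2.486 / 0.54)² = 42.40.
Round up to the next whole unit.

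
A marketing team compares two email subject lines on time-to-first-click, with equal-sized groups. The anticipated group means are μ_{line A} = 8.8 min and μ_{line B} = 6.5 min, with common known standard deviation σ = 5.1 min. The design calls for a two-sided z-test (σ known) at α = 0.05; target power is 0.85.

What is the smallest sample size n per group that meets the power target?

n = 89 per group

Standardized effect: d = |μ_{line A} − μ_{line B}| / σ = |8.8 − 6.5| / 5.1 = 0.4510
For power 0.85 need Φ(δ − z_{0.025}) = 0.85, so δ = z_{0.025} + z_{0.15} = 1.960 + 1.036 = 2.996.
(For δ > 0 the lower-tail rejection region contributes negligibly to power, so the one-term inversion is standard.)
δ = d·√(n/2) ⇒ n = 2(δ/d)² = 2 × (2.996 / 0.4510)² = 88.29.
Rounding up, n = 89 per group.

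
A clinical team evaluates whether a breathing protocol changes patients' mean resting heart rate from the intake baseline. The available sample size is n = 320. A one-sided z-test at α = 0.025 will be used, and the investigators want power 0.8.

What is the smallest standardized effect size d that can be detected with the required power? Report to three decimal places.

d ≈ 0.157

Required noncentrality: δ = z_{0.025} + z_{0.20} = 1.960 + 0.842 = 2.802.
δ = d·√n ⇒ d = δ/√n = 2.802/√320 = 0.1566.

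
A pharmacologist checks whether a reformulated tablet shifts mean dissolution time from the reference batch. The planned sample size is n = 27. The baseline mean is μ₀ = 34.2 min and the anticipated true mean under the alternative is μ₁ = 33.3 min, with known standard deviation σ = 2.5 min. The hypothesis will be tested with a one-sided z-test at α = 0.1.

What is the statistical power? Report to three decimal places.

Standardized effect: d = |μ₁ − μ₀| / σ = |33.3 − 34.2| / 2.5 = 0.3600
Noncentrality parameter: λ = d·√n = 0.3600 × √27 = 1.8706
Critical value for a one-sided test at α = 0.1: z_α = 1.282.
Power = P(Z > 1.282 − λ) = Φ(0.589) = 0.7221.

Power ≈ 0.722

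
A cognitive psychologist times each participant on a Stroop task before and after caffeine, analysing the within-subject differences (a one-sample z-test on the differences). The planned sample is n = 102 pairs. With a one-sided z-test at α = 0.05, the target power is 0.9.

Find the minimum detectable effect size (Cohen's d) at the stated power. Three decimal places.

d ≈ 0.290

Need Φ(δ − 1.645) = 0.9, so δ = 1.645 + 1.282 = 2.926.
δ = d·√n ⇒ d = δ/√n = 2.926/√102 = 0.2898.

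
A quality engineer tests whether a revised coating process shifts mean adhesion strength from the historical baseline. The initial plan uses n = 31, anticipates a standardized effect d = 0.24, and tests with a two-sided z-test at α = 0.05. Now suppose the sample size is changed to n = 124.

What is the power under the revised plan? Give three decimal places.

With n = 124: δ = d·√n = 0.24 × √124 = 2.6725. Critical value z_{0.025} = 1.960.
Revised power = Φ(δ − 1.960) + Φ(−δ − 1.960) = Φ(0.713) + Φ(-4.632) = 0.7619 + 0.0000 = 0.7619.

Power ≈ 0.762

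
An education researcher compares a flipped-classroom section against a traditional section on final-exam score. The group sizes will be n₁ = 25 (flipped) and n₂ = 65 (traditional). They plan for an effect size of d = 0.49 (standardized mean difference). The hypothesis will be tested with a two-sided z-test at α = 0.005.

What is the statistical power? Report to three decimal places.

Noncentrality parameter: δ = d / √(1/n₁ + 1/n₂) = 0.49 / √(1/25 + 1/65) = 2.0821
Two-sided α = 0.005 → critical value z_{0.0025} = 2.807.
Power = Φ(δ − 2.807) + Φ(−δ − 2.807) = Φ(-0.725) + Φ(-4.889) = 0.2342 + 0.0000 = 0.2342.

Power ≈ 0.234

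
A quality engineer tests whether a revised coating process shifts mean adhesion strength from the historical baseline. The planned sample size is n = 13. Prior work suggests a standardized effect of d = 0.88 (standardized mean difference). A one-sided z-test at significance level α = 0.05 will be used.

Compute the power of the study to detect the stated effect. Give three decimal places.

Power ≈ 0.937

Noncentrality parameter: δ = d·√n = 0.88 × √13 = 3.1729
Critical value for a one-sided test at α = 0.05: z_α = 1.645.
Power = P(Z > 1.645 − δ) = Φ(1.528) = 0.9367.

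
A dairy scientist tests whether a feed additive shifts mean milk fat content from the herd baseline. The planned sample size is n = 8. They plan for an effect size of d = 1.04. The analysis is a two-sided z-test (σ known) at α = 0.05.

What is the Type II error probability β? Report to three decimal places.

β ≈ 0.163

Noncentrality parameter: δ = d·√n = 1.04 × √8 = 2.9416
Two-sided α = 0.05 → critical value z_{0.025} = 1.960.
Power = Φ(δ − 1.960) + Φ(−δ − 1.960) = Φ(0.982) + Φ(-4.902) = 0.8369 + 0.0000 = 0.8369.
Type II error: β = 1 − power = 1 − 0.8369 = 0.1631.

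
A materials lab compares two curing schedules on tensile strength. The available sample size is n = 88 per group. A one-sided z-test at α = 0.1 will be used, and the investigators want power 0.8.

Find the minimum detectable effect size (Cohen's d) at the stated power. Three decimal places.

Need Φ(δ − 1.282) = 0.8, so δ = 1.282 + 0.842 = 2.123.
δ = d·√(n/2) ⇒ d = δ/√(n/2) = 2.123/√(88/2) = 0.3201.

d ≈ 0.320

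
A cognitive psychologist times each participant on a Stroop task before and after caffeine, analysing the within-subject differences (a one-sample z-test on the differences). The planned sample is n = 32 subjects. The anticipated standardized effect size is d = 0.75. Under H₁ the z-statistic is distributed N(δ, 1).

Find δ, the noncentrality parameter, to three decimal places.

δ ≈ 4.243

The noncentrality parameter scales effect size by the design's sample-size factor: δ = d·√n = 0.75 × √32 = 4.2426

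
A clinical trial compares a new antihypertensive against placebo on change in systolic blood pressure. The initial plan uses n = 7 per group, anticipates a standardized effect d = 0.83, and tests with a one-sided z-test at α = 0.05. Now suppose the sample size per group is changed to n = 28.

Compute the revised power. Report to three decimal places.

Power ≈ 0.928

With n = 28 per group: δ = d·√(n/2) = 0.83 × √(28/2) = 3.1056. Critical value z_{0.05} = 1.645.
Revised power = Φ(δ − 1.645) = Φ(1.461) = 0.9280.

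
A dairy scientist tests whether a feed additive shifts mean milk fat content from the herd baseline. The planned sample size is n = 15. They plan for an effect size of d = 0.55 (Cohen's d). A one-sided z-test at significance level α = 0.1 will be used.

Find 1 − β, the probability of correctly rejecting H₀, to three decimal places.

Noncentrality parameter: δ = d·√n = 0.55 × √15 = 2.1301
One-sided α = 0.1 → critical value z_{0.1} = 1.282.
Power = Φ(δ − 1.282) = Φ(0.849) = 0.8019.

Power ≈ 0.802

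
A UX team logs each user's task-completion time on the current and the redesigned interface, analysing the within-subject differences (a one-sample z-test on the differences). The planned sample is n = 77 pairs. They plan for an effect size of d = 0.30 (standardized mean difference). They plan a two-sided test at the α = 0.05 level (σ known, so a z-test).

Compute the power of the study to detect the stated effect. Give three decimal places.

Noncentrality parameter: δ = d·√n = 0.30 × √77 = 2.6325
Two-sided α = 0.05 → critical value z_{0.025} = 1.960.
Power = Φ(δ − 1.960) + Φ(−δ − 1.960) = Φ(0.673) + Φ(-4.592) = 0.7494 + 0.0000 = 0.7494.

Power ≈ 0.749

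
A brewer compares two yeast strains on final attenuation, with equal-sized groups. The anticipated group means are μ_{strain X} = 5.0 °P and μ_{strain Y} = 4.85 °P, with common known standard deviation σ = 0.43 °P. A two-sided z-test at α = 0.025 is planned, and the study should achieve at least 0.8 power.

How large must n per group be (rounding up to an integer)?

Standardized effect: d = |μ_{strain X} − μ_{strain Y}| / σ = |5.0 − 4.85| / 0.43 = 0.3488
For power 0.8 need Φ(δ − z_{0.0125}) = 0.8, so δ = z_{0.0125} + z_{0.20} = 2.241 + 0.842 = 3.083.
(Ignoring the negligible lower-tail rejection probability gives the usual closed-form inversion.)
δ = d·√(n/2) ⇒ n = 2(δ/d)² = 2 × (3.083 / 0.3488)² = 156.22.
Round up to the next whole unit.

n = 157 per group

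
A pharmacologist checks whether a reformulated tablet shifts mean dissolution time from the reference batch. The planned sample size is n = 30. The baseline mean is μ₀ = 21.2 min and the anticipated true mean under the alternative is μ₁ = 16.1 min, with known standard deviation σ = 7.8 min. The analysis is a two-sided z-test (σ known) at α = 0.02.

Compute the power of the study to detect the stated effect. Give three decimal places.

Standardized effect: d = |μ₁ − μ₀| / σ = |16.1 − 21.2| / 7.8 = 0.6538
Noncentrality parameter: λ = d·√n = 0.6538 × √30 = 3.5813
Critical value for a two-sided test at α = 0.02: z_{α/2} = 2.326.
Power = Φ(λ − 2.326) + Φ(−λ − 2.326) = Φ(1.255) + Φ(-5.908) = 0.8952 + 0.0000 = 0.8952.

Power ≈ 0.895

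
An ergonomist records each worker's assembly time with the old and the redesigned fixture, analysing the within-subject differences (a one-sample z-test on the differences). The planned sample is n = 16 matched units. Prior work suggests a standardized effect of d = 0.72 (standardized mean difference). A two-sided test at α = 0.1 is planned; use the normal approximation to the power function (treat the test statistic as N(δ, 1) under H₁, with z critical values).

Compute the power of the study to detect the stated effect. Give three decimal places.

Power ≈ 0.892

Noncentrality parameter: δ = d·√n = 0.72 × √16 = 2.8800
Two-sided α = 0.1 → critical value z_{0.05} = 1.645.
Power = Φ(δ − 1.645) + Φ(−δ − 1.645) = Φ(1.235) + Φ(-4.525) = 0.8916 + 0.0000 = 0.8916.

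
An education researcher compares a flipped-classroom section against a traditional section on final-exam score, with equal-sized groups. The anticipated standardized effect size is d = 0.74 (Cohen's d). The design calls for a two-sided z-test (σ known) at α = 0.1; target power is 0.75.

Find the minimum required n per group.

Set Φ(δ − 1.645) = 0.75; then δ − 1.645 = Φ⁻¹(0.75) = 0.674, giving δ = 2.319.
(The Φ(−δ − z_{α/2}) term is vanishingly small for δ > 0 and is dropped in the standard sample-size formula.)
δ = d·√(n/2) ⇒ n = 2(δ/d)² = 2 × (2.319 / 0.74)² = 19.65.
Round up to the next whole unit.

n = 20 per group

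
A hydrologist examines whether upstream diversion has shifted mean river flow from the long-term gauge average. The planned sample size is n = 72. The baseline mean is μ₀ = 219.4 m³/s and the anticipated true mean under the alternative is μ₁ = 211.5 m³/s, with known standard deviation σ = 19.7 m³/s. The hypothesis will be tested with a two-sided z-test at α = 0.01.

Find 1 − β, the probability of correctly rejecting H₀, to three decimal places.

Power ≈ 0.796

Standardized effect: d = |μ₁ − μ₀| / σ = |211.5 − 219.4| / 19.7 = 0.4010
Noncentrality parameter: δ = d·√n = 0.4010 × √72 = 3.4027
Two-sided α = 0.01 → critical value z_{0.005} = 2.576.
Power = Φ(δ − 2.576) + Φ(−δ − 2.576) = Φ(0.827) + Φ(-5.979) = 0.7959 + 0.0000 = 0.7959.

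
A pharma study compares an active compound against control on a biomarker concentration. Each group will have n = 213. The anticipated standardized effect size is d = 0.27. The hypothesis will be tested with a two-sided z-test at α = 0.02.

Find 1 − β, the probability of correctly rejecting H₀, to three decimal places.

Noncentrality parameter: δ = d·√(n/2) = 0.27 × √(213/2) = 2.7864
Two-sided α = 0.02 → critical value z_{0.01} = 2.326.
Power = Φ(δ − 2.326) + Φ(−δ − 2.326) = Φ(0.460) + Φ(-5.113) = 0.6772 + 0.0000 = 0.6772.

Power ≈ 0.677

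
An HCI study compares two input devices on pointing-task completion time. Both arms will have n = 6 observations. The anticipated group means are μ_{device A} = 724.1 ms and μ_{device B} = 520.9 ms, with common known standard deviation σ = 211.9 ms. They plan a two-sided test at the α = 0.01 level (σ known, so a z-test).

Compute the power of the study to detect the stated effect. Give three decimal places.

Power ≈ 0.180

Standardized effect: d = |μ_{device A} − μ_{device B}| / σ = |724.1 − 520.9| / 211.9 = 0.9589
Noncentrality parameter: δ = d·√(n/2) = 0.9589 × √(6/2) = 1.6609
Two-sided α = 0.01 → critical value z_{0.005} = 2.576.
Power = Φ(δ − 2.576) + Φ(−δ − 2.576) = Φ(-0.915) + Φ(-4.237) = 0.1801 + 0.0000 = 0.1801.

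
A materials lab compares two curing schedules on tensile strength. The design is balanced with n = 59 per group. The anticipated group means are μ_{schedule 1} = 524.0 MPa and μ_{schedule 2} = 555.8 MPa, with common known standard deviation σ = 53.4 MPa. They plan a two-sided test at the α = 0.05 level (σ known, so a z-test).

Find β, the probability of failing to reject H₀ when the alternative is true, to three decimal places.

β ≈ 0.101

Standardized effect: d = |μ_{schedule 1} − μ_{schedule 2}| / σ = |524.0 − 555.8| / 53.4 = 0.5955
Noncentrality parameter: δ = d·√(n/2) = 0.5955 × √(59/2) = 3.2344
Critical value for a two-sided test at α = 0.05: z_{α/2} = 1.960.
Power = Φ(δ − 1.960) + Φ(−δ − 1.960) = Φ(1.274) + Φ(-5.194) = 0.8987 + 0.0000 = 0.8987.
Type II error: β = 1 − power = 1 − 0.8987 = 0.1013.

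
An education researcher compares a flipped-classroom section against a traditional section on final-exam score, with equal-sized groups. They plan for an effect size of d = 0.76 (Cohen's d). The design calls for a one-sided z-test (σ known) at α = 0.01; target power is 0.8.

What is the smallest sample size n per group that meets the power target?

n = 35 per group

For power 0.8 need Φ(δ − z_{0.01}) = 0.8, so δ = z_{0.01} + z_{0.20} = 2.326 + 0.842 = 3.168.
δ = d·√(n/2) ⇒ n = 2(δ/d)² = 2 × (3.168 / 0.76)² = 34.75.
Rounding up, n = 35 per group.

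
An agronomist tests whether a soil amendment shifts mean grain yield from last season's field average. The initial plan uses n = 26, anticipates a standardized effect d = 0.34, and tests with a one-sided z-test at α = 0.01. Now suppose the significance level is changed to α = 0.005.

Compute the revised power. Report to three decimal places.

δ = d·√n = 0.34 × √26 = 1.7337 (unchanged). New critical value: z_{0.005} = 2.576.
Revised power = Φ(δ − 2.576) = Φ(-0.842) = 0.1998.

Power ≈ 0.200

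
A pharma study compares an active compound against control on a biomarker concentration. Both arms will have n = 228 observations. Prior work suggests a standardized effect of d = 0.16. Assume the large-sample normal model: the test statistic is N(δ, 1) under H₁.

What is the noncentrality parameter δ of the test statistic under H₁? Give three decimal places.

δ ≈ 1.708

δ = d·√(n/2) = 0.16 × √(228/2) = 1.7083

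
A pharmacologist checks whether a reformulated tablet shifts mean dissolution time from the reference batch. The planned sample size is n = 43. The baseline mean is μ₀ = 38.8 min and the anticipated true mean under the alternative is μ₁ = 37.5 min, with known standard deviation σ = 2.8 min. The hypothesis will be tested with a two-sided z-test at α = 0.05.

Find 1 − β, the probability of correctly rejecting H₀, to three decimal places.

Power ≈ 0.861

Standardized effect: d = |μ₁ − μ₀| / σ = |37.5 − 38.8| / 2.8 = 0.4643
Noncentrality parameter: δ = d·√n = 0.4643 × √43 = 3.0445
Critical value for a two-sided test at α = 0.05: z_{α/2} = 1.960.
Power = Φ(δ − 1.960) + Φ(−δ − 1.960) = Φ(1.085) + Φ(-5.004) = 0.8609 + 0.0000 = 0.8609.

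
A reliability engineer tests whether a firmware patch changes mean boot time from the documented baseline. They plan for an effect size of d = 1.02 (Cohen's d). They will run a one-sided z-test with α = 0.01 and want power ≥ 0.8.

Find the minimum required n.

n = 10

Set Φ(δ − 2.326) = 0.8; then δ − 2.326 = Φ⁻¹(0.8) = 0.842, giving δ = 3.168.
δ = d·√n ⇒ n = (δ/d)² = (3.168 / 1.02)² = 9.65.
Round up to the next whole unit.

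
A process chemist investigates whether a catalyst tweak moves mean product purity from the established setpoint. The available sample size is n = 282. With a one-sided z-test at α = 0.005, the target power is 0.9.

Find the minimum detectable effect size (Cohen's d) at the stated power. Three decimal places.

Required noncentrality: δ = z_{0.005} + z_{0.10} = 2.576 + 1.282 = 3.857.
δ = d·√n ⇒ d = δ/√n = 3.857/√282 = 0.2297.

d ≈ 0.230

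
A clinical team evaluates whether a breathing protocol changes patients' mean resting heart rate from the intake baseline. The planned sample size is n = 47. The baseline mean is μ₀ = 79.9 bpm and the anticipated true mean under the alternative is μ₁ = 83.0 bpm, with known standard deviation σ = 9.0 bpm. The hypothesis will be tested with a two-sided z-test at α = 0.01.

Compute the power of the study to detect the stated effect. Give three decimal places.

Power ≈ 0.415

Standardized effect: d = |μ₁ − μ₀| / σ = |83.0 − 79.9| / 9.0 = 0.3444
Noncentrality parameter: δ = d·√n = 0.3444 × √47 = 2.3614
Two-sided α = 0.01 → critical value z_{0.005} = 2.576.
Power = Φ(δ − 2.576) + Φ(−δ − 2.576) = Φ(-0.214) + Φ(-4.937) = 0.4151 + 0.0000 = 0.4151.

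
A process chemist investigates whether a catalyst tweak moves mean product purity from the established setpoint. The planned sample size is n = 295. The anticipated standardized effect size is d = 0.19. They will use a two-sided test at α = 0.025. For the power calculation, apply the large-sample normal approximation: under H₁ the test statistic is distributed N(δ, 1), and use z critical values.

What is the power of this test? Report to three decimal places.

Noncentrality parameter: δ = d·√n = 0.19 × √295 = 3.2634
Two-sided α = 0.025 → critical value z_{0.0125} = 2.241.
Power = Φ(δ − 2.241) + Φ(−δ − 2.241) = Φ(1.022) + Φ(-5.505) = 0.8466 + 0.0000 = 0.8466.

Power ≈ 0.847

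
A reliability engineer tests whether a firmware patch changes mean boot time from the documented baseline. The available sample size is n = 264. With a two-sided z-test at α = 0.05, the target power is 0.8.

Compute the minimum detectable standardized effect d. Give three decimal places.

Required noncentrality: δ = z_{0.025} + z_{0.20} = 1.960 + 0.842 = 2.802.
(The second rejection-region term Φ(−δ − z_{α/2}) is negligible and dropped.)
δ = d·√n ⇒ d = δ/√n = 2.802/√264 = 0.1724.

d ≈ 0.172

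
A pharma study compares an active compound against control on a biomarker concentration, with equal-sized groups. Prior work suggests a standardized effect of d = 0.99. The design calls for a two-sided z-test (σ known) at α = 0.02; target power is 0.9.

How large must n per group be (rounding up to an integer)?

For power 0.9 need Φ(δ − z_{0.01}) = 0.9, so δ = z_{0.01} + z_{0.10} = 2.326 + 1.282 = 3.608.
(For δ > 0 the lower-tail rejection region contributes negligibly to power, so the one-term inversion is standard.)
δ = d·√(n/2) ⇒ n = 2(δ/d)² = 2 × (3.608 / 0.99)² = 26.56.
Rounding up, n = 27 per group.

n = 27 per group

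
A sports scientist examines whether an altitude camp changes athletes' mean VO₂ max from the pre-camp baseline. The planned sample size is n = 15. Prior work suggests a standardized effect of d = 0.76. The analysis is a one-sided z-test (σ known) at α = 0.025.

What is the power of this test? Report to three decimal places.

Noncentrality parameter: λ = d·√n = 0.76 × √15 = 2.9435
Critical value for a one-sided test at α = 0.025: z_α = 1.960.
Power = Φ(λ − 1.960) = Φ(0.984) = 0.8373.

Power ≈ 0.837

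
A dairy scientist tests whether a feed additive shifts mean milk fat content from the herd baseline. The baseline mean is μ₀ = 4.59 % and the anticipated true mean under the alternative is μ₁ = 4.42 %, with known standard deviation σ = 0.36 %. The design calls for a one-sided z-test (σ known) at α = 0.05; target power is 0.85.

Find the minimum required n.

n = 33

Standardized effect: d = |μ₁ − μ₀| / σ = |4.42 − 4.59| / 0.36 = 0.4722
For power 0.85 need Φ(δ − z_{0.05}) = 0.85, so δ = z_{0.05} + z_{0.15} = 1.645 + 1.036 = 2.681.
δ = d·√n ⇒ n = (δ/d)² = (2.681 / 0.4722)² = 32.24.
Round up to the next whole unit.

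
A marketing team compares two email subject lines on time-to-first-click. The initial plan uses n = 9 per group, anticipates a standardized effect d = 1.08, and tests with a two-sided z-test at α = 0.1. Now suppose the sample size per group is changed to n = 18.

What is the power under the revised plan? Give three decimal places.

Power ≈ 0.945

With n = 18 per group: δ = d·√(n/2) = 1.08 × √(18/2) = 3.2400. Critical value z_{0.05} = 1.645.
Revised power = Φ(δ − 1.645) + Φ(−δ − 1.645) = Φ(1.595) + Φ(-4.885) = 0.9447 + 0.0000 = 0.9447.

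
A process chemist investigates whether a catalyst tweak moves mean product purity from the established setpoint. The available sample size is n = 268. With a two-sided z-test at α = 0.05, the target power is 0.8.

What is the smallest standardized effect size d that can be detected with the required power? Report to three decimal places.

Required noncentrality: δ = z_{0.025} + z_{0.20} = 1.960 + 0.842 = 2.802.
(The second rejection-region term Φ(−δ − z_{α/2}) is negligible and dropped.)
δ = d·√n ⇒ d = δ/√n = 2.802/√268 = 0.1711.

d ≈ 0.171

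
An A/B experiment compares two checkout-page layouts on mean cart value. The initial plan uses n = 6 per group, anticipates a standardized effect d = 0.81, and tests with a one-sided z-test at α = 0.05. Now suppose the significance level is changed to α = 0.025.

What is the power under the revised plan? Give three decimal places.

δ = d·√(n/2) = 0.81 × √(6/2) = 1.4030 (unchanged). New critical value: z_{0.025} = 1.960.
Revised power = P(Z > 1.960 − δ) = Φ(-0.557) = 0.2888.

Power ≈ 0.289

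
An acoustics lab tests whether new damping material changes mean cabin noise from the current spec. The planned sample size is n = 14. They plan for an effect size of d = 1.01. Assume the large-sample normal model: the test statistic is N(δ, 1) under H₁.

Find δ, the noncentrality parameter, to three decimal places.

δ ≈ 3.779

The noncentrality parameter scales effect size by the design's sample-size factor: δ = d·√n = 1.01 × √14 = 3.7791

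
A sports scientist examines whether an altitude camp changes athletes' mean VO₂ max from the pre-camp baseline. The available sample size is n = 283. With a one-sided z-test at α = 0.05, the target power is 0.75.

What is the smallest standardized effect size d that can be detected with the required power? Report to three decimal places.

Required noncentrality: δ = z_{0.05} + z_{0.25} = 1.645 + 0.674 = 2.319.
δ = d·√n ⇒ d = δ/√n = 2.319/√283 = 0.1379.

d ≈ 0.138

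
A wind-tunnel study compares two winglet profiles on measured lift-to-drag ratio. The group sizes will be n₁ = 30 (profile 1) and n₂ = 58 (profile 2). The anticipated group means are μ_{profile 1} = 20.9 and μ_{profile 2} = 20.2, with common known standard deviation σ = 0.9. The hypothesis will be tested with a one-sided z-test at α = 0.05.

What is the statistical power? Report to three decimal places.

Power ≈ 0.965

Standardized effect: d = |μ_{profile 1} − μ_{profile 2}| / σ = |20.9 − 20.2| / 0.9 = 0.7778
Noncentrality parameter: δ = d / √(1/n₁ + 1/n₂) = 0.7778 / √(1/30 + 1/58) = 3.4585
One-sided α = 0.05 → critical value z_{0.05} = 1.645.
Power = Φ(δ − 1.645) = Φ(1.814) = 0.9651.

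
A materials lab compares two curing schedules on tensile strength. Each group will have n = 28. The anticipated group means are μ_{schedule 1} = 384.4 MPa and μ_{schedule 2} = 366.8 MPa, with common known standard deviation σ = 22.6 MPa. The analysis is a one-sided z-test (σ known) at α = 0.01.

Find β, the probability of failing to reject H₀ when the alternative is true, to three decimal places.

β ≈ 0.278

Standardized effect: d = |μ_{schedule 1} − μ_{schedule 2}| / σ = |384.4 − 366.8| / 22.6 = 0.7788
Noncentrality parameter: δ = d·√(n/2) = 0.7788 × √(28/2) = 2.9139
One-sided α = 0.01 → critical value z_{0.01} = 2.326.
Power = Φ(δ − 2.326) = Φ(0.588) = 0.7216.
Type II error: β = 1 − power = 1 − 0.7216 = 0.2784.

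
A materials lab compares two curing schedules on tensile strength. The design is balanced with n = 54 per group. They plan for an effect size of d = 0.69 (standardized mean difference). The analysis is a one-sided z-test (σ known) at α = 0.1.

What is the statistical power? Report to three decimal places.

Power ≈ 0.989

Noncentrality parameter: δ = d·√(n/2) = 0.69 × √(54/2) = 3.5853
Critical value for a one-sided test at α = 0.1: z_α = 1.282.
Power = Φ(δ − 1.282) = Φ(2.304) = 0.9894.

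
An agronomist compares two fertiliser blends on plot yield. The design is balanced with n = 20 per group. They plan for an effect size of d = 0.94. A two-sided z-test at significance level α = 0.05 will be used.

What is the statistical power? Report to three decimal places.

Power ≈ 0.844

Noncentrality parameter: δ = d·√(n/2) = 0.94 × √(20/2) = 2.9725
Two-sided α = 0.05 → critical value z_{0.025} = 1.960.
Power = Φ(δ − 1.960) + Φ(−δ − 1.960) = Φ(1.013) + Φ(-4.933) = 0.8444 + 0.0000 = 0.8444.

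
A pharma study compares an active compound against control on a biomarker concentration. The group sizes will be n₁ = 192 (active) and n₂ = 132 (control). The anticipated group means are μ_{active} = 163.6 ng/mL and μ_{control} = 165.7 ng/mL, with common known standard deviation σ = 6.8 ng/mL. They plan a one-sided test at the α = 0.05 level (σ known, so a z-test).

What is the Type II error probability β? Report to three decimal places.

β ≈ 0.139

Standardized effect: d = |μ_{active} − μ_{control}| / σ = |163.6 − 165.7| / 6.8 = 0.3088
Noncentrality parameter: δ = d / √(1/n₁ + 1/n₂) = 0.3088 / √(1/192 + 1/132) = 2.7313
Critical value for a one-sided test at α = 0.05: z_α = 1.645.
Power = P(Z > 1.645 − δ) = Φ(1.086) = 0.8614.
Type II error: β = 1 − power = 1 − 0.8614 = 0.1386.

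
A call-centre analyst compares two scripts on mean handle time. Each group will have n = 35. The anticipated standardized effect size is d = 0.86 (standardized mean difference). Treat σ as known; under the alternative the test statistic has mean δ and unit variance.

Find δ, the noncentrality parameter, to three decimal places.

δ ≈ 3.598

The noncentrality parameter scales effect size by the design's sample-size factor: δ = d·√(n/2) = 0.86 × √(35/2) = 3.5976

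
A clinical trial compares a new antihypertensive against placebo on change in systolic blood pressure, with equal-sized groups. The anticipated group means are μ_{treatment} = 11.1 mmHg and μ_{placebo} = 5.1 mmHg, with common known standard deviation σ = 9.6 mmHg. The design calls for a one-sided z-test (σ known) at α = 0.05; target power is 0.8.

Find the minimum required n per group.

Standardized effect: d = |μ_{treatment} − μ_{placebo}| / σ = |11.1 − 5.1| / 9.6 = 0.6250
Set Φ(δ − 1.645) = 0.8; then δ − 1.645 = Φ⁻¹(0.8) = 0.842, giving δ = 2.486.
δ = d·√(n/2) ⇒ n = 2(δ/d)² = 2 × (2.486 / 0.6250)² = 31.65.
Rounding up, n = 32 per group.

n = 32 per group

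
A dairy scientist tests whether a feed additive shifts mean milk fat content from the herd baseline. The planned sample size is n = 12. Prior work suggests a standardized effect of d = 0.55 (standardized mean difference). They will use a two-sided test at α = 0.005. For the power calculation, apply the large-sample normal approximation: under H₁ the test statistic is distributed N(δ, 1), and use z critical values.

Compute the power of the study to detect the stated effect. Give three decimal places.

Noncentrality parameter: δ = d·√n = 0.55 × √12 = 1.9053
Critical value for a two-sided test at α = 0.005: z_{α/2} = 2.807.
Power = Φ(δ − 2.807) + Φ(−δ − 2.807) = Φ(-0.902) + Φ(-4.712) = 0.1836 + 0.0000 = 0.1836.

Power ≈ 0.184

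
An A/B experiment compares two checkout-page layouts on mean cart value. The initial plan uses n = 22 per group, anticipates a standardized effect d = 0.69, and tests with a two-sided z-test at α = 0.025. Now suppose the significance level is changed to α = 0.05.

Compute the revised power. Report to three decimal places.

Power ≈ 0.629

δ = d·√(n/2) = 0.69 × √(22/2) = 2.2885 (unchanged). New critical value: z_{0.025} = 1.960.
Revised power = Φ(δ − 1.960) + Φ(−δ − 1.960) = Φ(0.329) + Φ(-4.248) = 0.6287 + 0.0000 = 0.6287.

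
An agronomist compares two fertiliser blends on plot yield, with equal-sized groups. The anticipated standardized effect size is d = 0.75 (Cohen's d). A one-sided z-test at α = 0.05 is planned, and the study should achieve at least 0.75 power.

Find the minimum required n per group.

n = 20 per group

Set Φ(δ − 1.645) = 0.75; then δ − 1.645 = Φ⁻¹(0.75) = 0.674, giving δ = 2.319.
δ = d·√(n/2) ⇒ n = 2(δ/d)² = 2 × (2.319 / 0.75)² = 19.13.
Round up to the next whole unit.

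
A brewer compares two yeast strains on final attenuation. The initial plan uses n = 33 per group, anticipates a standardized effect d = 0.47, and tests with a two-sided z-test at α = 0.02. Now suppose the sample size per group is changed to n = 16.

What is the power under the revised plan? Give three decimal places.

With n = 16 per group: δ = d·√(n/2) = 0.47 × √(16/2) = 1.3294. Critical value z_{0.01} = 2.326.
Revised power = Φ(δ − 2.326) + Φ(−δ − 2.326) = Φ(-0.997) + Φ(-3.656) = 0.1594 + 0.0001 = 0.1595.

Power ≈ 0.160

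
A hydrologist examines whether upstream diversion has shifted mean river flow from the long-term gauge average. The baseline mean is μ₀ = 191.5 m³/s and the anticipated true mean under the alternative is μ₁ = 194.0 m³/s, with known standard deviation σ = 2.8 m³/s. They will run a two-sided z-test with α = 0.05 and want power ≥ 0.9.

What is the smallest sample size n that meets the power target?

n = 14

Standardized effect: d = |μ₁ − μ₀| / σ = |194.0 − 191.5| / 2.8 = 0.8929
Set Φ(δ − 1.960) = 0.9; then δ − 1.960 = Φ⁻¹(0.9) = 1.282, giving δ = 3.242.
(Ignoring the negligible lower-tail rejection probability gives the usual closed-form inversion.)
δ = d·√n ⇒ n = (δ/d)² = (3.242 / 0.8929)² = 13.18.
Rounding up, n = 14.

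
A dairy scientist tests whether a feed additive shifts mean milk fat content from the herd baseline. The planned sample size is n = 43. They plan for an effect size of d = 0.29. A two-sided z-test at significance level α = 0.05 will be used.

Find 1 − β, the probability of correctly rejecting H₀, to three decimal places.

Noncentrality parameter: δ = d·√n = 0.29 × √43 = 1.9017
Two-sided α = 0.05 → critical value z_{0.025} = 1.960.
Power = Φ(δ − 1.960) + Φ(−δ − 1.960) = Φ(-0.058) + Φ(-3.862) = 0.4768 + 0.0001 = 0.4768.

Power ≈ 0.477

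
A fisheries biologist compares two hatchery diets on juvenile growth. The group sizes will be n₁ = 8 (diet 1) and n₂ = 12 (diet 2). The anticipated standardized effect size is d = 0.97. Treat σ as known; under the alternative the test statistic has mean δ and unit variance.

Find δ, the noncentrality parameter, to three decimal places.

The noncentrality parameter scales effect size by the design's sample-size factor: δ = d / √(1/n₁ + 1/n₂) = 0.97 / √(1/8 + 1/12) = 2.1252

δ ≈ 2.125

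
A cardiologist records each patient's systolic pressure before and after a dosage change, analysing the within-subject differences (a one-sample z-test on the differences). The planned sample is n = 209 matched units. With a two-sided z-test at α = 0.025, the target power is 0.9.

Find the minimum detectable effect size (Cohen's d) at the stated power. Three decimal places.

Need Φ(δ − 2.241) = 0.9, so δ = 2.241 + 1.282 = 3.523.
(Lower-tail contribution to power is negligible for δ > 0.)
δ = d·√n ⇒ d = δ/√n = 3.523/√209 = 0.2437.

d ≈ 0.244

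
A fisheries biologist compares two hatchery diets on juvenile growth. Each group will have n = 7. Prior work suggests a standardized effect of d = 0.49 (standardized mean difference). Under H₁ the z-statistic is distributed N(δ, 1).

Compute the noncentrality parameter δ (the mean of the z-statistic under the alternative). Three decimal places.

δ = d·√(n/2) = 0.49 × √(7/2) = 0.9167

δ ≈ 0.917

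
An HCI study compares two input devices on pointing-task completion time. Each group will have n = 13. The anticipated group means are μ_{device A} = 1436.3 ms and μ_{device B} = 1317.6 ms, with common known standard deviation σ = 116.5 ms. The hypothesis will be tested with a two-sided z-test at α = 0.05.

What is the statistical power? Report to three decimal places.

Power ≈ 0.738

Standardized effect: d = |μ_{device A} − μ_{device B}| / σ = |1436.3 − 1317.6| / 116.5 = 1.0189
Noncentrality parameter: δ = d·√(n/2) = 1.0189 × √(13/2) = 2.5977
Critical value for a two-sided test at α = 0.05: z_{α/2} = 1.960.
Power = Φ(δ − 1.960) + Φ(−δ − 1.960) = Φ(0.638) + Φ(-4.558) = 0.7382 + 0.0000 = 0.7382.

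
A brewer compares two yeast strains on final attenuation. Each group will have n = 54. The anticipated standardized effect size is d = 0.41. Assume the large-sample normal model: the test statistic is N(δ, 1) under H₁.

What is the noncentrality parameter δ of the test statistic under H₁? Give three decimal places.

δ = d·√(n/2) = 0.41 × √(54/2) = 2.1304

δ ≈ 2.130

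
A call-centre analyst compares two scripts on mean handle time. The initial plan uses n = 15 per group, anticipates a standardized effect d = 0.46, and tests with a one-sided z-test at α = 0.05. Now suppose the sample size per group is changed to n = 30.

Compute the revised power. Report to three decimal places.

Power ≈ 0.554

With n = 30 per group: δ = d·√(n/2) = 0.46 × √(30/2) = 1.7816. Critical value z_{0.05} = 1.645.
Revised power = P(Z > 1.645 − δ) = Φ(0.137) = 0.5544.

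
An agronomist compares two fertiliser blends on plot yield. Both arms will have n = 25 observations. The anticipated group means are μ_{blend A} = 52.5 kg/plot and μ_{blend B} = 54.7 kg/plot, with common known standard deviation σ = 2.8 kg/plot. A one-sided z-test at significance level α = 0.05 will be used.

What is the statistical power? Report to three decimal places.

Standardized effect: d = |μ_{blend A} − μ_{blend B}| / σ = |52.5 − 54.7| / 2.8 = 0.7857
Noncentrality parameter: δ = d·√(n/2) = 0.7857 × √(25/2) = 2.7779
One-sided α = 0.05 → critical value z_{0.05} = 1.645.
Power = P(Z > 1.645 − δ) = Φ(1.133) = 0.8714.

Power ≈ 0.871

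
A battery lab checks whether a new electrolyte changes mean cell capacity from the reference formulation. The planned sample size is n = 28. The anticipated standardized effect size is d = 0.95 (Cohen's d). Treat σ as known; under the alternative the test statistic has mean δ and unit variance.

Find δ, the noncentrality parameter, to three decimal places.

δ = d·√n = 0.95 × √28 = 5.0269

δ ≈ 5.027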